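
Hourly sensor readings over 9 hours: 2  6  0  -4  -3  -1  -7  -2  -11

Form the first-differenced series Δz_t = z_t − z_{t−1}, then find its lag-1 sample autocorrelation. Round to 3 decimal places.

First differences Δz: 4, -6, -4, 1, 2, -6, 5, -9
Mean of differences = -1.6250
Numerator Σ(Δz_t−Δz̄)(Δz_{t+1}−Δz̄) = -104.6406
Denominator Σ(Δz_t−Δz̄)² = 193.8750
r_1(Δz) = -104.6406 / 193.8750 = -0.540

-0.540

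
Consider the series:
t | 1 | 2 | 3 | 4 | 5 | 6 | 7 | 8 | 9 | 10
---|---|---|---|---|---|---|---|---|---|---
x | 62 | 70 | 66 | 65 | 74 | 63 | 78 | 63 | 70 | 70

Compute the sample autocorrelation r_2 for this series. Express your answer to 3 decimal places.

0.421

Mean x̄ = (62 + 70 + 66 + 65 + 74 + 63 + 78 + 63 + 70 + 70)/10 = 68.1000
Numerator Σ_{t=1}^{8}(x_t−x̄)(x_{t+2}−x̄) = 103.8800
Denominator Σ(x_t−x̄)² = 246.9000
r_2 = 103.8800 / 246.9000 = 0.421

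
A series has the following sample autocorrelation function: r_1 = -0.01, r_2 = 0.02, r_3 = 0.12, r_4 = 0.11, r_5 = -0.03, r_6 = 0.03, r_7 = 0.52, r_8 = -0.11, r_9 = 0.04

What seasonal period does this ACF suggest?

7

The largest autocorrelation is r_7 = 0.52; the remaining lags stay at or below 0.12.
The dominant spike at lag 7 indicates a seasonal period of 7.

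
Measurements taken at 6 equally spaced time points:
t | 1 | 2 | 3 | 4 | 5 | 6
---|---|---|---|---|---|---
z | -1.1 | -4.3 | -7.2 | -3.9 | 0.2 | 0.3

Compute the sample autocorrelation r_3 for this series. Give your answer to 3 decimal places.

-0.454

Mean z̄ = (-1.1 − 4.3 − 7.2 − 3.9 + 0.2 + 0.3)/6 = -2.6667
Deviations from mean: 1.5667, -1.6333, -4.5333, -1.2333, 2.8667, 2.9667
Σ(z_t−z̄)(z_{t+3}−z̄) = (-1.9322) + (-4.6822) + (-13.4489) = -20.0633
Denominator Σ(z_t−z̄)² = 44.2133
r_3 = -20.0633 / 44.2133 = -0.454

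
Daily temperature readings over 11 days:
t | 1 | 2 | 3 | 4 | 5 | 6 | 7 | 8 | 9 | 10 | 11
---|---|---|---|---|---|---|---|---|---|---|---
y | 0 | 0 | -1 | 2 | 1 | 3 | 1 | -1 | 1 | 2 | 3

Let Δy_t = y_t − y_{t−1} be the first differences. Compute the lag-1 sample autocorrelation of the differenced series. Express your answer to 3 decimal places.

-0.345

First differences Δy: 0, -1, 3, -1, 2, -2, -2, 2, 1, 1
Mean of differences = 0.3000
Numerator Σ(Δy_t−Δȳ)(Δy_{t+1}−Δȳ) = -9.6900
Denominator Σ(Δy_t−Δȳ)² = 28.1000
r_1(Δy) = -9.6900 / 28.1000 = -0.345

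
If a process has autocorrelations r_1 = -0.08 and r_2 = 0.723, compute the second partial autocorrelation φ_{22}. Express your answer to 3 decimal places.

φ_{22} = (r_2 − r_1²) / (1 − r_1²)
r_1² = (-0.08)² = 0.0064
Numerator = 0.723 − 0.0064 = 0.7166; denominator = 1 − 0.0064 = 0.9936
φ_{22} = 0.7166 / 0.9936 = 0.721

0.721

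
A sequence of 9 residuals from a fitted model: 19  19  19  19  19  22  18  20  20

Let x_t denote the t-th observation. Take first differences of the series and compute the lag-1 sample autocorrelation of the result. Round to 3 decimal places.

First differences Δx: 0, 0, 0, 0, 3, -4, 2, 0
Mean of differences = 0.1250
Numerator Σ(Δx_t−Δx̄)(Δx_{t+1}−Δx̄) = -20.1406
Denominator Σ(Δx_t−Δx̄)² = 28.8750
r_1(Δx) = -20.1406 / 28.8750 = -0.698

-0.698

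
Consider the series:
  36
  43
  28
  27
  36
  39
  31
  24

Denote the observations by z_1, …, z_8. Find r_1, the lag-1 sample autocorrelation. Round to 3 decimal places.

0.053

Mean z̄ = (36 + 43 + 28 + 27 + 36 + 39 + 31 + 24)/8 = 33.0000
Σ(z_t−z̄)(z_{t+1}−z̄) = (30.0000) + (-50.0000) + (30.0000) + (-18.0000) + (18.0000) + (-12.0000) + (18.0000) = 16.0000
Denominator Σ(z_t−z̄)² = 300.0000
r_1 = 16.0000 / 300.0000 = 0.053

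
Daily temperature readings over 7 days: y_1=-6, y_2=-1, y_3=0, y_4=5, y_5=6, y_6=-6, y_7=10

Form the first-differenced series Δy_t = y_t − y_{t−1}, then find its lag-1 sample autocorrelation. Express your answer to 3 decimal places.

-0.447

First differences Δy: 5, 1, 5, 1, -12, 16
Mean of differences = 2.6667
Numerator Σ(Δy_t−Δȳ)(Δy_{t+1}−Δȳ) = -182.7778
Denominator Σ(Δy_t−Δȳ)² = 409.3333
r_1(Δy) = -182.7778 / 409.3333 = -0.447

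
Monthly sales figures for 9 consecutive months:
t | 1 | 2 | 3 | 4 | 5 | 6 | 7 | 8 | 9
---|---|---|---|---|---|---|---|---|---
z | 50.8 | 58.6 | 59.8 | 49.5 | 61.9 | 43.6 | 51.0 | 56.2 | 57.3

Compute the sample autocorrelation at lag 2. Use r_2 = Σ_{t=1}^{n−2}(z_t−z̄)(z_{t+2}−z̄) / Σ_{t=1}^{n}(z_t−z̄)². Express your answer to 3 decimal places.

-0.007

Mean z̄ = (50.8 + 58.6 + 59.8 + 49.5 + 61.9 + 43.6 + 51.0 + 56.2 + 57.3)/9 = 54.3000
Σ(z_t−z̄)(z_{t+2}−z̄) = (-19.2500) + (-20.6400) + (41.8000) + (51.3600) + (-25.0800) + (-20.3300) + (-9.9000) = -2.0400
Denominator Σ(z_t−z̄)² = 279.7800
r_2 = -2.0400 / 279.7800 = -0.007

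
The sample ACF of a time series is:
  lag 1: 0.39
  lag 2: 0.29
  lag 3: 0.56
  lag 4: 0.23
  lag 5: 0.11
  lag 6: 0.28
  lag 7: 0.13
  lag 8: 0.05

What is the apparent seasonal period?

3

The largest autocorrelation is r_3 = 0.56; the remaining lags stay at or below 0.39. The elevated value at lag 1 (0.39), dropping to 0.29 at lag 2, reflects decaying short-term dependence rather than seasonality.
The dominant spike at lag 3 indicates a seasonal period of 3.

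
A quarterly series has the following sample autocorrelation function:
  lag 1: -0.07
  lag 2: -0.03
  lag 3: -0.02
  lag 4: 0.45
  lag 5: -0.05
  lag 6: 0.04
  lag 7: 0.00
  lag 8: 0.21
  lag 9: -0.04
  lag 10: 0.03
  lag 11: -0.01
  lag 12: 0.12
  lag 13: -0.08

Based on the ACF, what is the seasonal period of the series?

The largest autocorrelation is r_4 = 0.45, with a weaker echo at lag 8 (0.21); the remaining lags stay at or below 0.12.
The dominant spike at lag 4 indicates a seasonal period of 4.

4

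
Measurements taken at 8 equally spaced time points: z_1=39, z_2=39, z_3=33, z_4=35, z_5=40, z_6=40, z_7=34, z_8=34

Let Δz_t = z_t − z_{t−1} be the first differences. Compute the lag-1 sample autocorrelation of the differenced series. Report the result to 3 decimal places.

First differences Δz: 0, -6, 2, 5, 0, -6, 0
Mean of differences = -0.7143
Numerator Σ(Δz_t−Δz̄)(Δz_{t+1}−Δz̄) = -6.0816
Denominator Σ(Δz_t−Δz̄)² = 97.4286
r_1(Δz) = -6.0816 / 97.4286 = -0.062

-0.062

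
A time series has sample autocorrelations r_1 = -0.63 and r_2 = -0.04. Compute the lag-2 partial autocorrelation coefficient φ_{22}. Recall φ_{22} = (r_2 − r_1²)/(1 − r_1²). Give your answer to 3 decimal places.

φ_{22} = (r_2 − r_1²) / (1 − r_1²)
r_1² = (-0.63)² = 0.3969
Numerator = -0.04 − 0.3969 = -0.4369; denominator = 1 − 0.3969 = 0.6031
φ_{22} = -0.4369 / 0.6031 = -0.724

-0.724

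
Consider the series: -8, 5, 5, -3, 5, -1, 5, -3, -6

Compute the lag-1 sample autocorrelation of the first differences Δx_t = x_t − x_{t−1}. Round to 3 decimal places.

First differences Δx: 13, 0, -8, 8, -6, 6, -8, -3
Mean of differences = 0.2500
Numerator Σ(Δx_t−Δx̄)(Δx_{t+1}−Δx̄) = -170.0625
Denominator Σ(Δx_t−Δx̄)² = 441.5000
r_1(Δx) = -170.0625 / 441.5000 = -0.385

-0.385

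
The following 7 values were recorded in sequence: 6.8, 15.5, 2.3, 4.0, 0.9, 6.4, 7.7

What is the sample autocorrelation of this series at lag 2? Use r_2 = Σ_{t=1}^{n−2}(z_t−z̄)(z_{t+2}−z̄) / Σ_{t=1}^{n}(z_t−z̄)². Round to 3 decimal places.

-0.074

Mean z̄ = (6.8 + 15.5 + 2.3 + 4.0 + 0.9 + 6.4 + 7.7)/7 = 6.2286
Numerator Σ_{t=1}^{5}(z_t−z̄)(z_{t+2}−z̄) = -10.1959
Denominator Σ(z_t−z̄)² = 137.2743
r_2 = -10.1959 / 137.2743 = -0.074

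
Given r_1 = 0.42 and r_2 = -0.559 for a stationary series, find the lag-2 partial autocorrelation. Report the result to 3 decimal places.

-0.893

φ_{22} = (r_2 − r_1²) / (1 − r_1²)
r_1² = (0.42)² = 0.1764
Numerator = -0.559 − 0.1764 = -0.7354; denominator = 1 − 0.1764 = 0.8236
φ_{22} = -0.7354 / 0.8236 = -0.893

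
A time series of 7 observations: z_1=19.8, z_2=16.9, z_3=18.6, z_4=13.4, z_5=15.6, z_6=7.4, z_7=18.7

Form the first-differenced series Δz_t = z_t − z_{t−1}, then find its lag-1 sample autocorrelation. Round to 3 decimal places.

First differences Δz: -2.9, 1.7, -5.2, 2.2, -8.2, 11.3
Mean of differences = -0.1833
Numerator Σ(Δz_t−Δz̄)(Δz_{t+1}−Δz̄) = -137.6853
Denominator Σ(Δz_t−Δz̄)² = 237.9083
r_1(Δz) = -137.6853 / 237.9083 = -0.579

-0.579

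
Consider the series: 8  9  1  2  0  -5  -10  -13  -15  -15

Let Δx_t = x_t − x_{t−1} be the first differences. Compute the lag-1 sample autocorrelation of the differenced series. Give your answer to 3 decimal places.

First differences Δx: 1, -8, 1, -2, -5, -5, -3, -2, 0
Mean of differences = -2.5556
Numerator Σ(Δx_t−Δx̄)(Δx_{t+1}−Δx̄) = -29.8642
Denominator Σ(Δx_t−Δx̄)² = 74.2222
r_1(Δx) = -29.8642 / 74.2222 = -0.402

-0.402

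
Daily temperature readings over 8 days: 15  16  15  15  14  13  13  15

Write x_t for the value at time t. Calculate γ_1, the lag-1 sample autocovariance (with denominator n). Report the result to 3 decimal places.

Mean x̄ = (15 + 16 + 15 + 15 + 14 + 13 + 13 + 15)/8 = 14.5000
Σ_{t=1}^{7}(x_t−x̄)(x_{t+1}−x̄) = 3.7500
γ_1 = 3.7500 / 8 = 0.469

0.469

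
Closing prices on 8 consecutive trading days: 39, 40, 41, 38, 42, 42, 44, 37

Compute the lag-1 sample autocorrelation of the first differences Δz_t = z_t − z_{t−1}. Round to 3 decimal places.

-0.339

First differences Δz: 1, 1, -3, 4, 0, 2, -7
Mean of differences = -0.2857
Numerator Σ(Δz_t−Δz̄)(Δz_{t+1}−Δz̄) = -26.9388
Denominator Σ(Δz_t−Δz̄)² = 79.4286
r_1(Δz) = -26.9388 / 79.4286 = -0.339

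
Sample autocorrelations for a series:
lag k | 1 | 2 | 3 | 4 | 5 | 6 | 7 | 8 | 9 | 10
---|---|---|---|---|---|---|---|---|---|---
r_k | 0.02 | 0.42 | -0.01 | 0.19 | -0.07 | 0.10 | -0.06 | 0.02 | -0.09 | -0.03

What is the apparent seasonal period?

The largest autocorrelation is r_2 = 0.42, with a weaker echo at lag 4 (0.19); the remaining lags stay at or below 0.10.
The dominant spike at lag 2 indicates a seasonal period of 2.

2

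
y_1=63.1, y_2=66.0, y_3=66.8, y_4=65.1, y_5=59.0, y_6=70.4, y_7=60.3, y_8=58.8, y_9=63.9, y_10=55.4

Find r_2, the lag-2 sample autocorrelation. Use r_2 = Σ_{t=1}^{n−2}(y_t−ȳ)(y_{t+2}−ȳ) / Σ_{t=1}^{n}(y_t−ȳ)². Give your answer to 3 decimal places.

0.091

Mean ȳ = (63.1 + 66.0 + 66.8 + 65.1 + 59.0 + 70.4 + 60.3 + 58.8 + 63.9 + 55.4)/10 = 62.8800
Numerator Σ_{t=1}^{8}(y_t−ȳ)(y_{t+2}−ȳ) = 16.4892
Denominator Σ(y_t−ȳ)² = 181.9760
r_2 = 16.4892 / 181.9760 = 0.091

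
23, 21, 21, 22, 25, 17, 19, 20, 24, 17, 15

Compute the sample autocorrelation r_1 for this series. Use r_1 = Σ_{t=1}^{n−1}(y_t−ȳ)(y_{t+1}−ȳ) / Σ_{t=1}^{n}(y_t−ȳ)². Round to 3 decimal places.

Mean ȳ = (23 + 21 + 21 + 22 + 25 + 17 + 19 + 20 + 24 + 17 + 15)/11 = 20.3636
Numerator Σ_{t=1}^{10}(y_t−ȳ)(y_{t+1}−ȳ) = 4.6860
Denominator Σ(y_t−ȳ)² = 98.5455
r_1 = 4.6860 / 98.5455 = 0.048

0.048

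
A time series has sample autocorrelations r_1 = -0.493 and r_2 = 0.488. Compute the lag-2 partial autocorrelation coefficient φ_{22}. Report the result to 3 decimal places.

0.324

φ_{22} = (r_2 − r_1²) / (1 − r_1²)
r_1² = (-0.493)² = 0.243049
Numerator = 0.488 − 0.2430 = 0.2450; denominator = 1 − 0.2430 = 0.7570
φ_{22} = 0.2450 / 0.7570 = 0.324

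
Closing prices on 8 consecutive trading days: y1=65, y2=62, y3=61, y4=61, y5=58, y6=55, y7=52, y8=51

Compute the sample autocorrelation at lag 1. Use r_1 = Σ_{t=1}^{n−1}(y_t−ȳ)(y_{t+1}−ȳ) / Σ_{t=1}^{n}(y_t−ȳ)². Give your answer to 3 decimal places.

0.615

Mean ȳ = (65 + 62 + 61 + 61 + 58 + 55 + 52 + 51)/8 = 58.1250
Deviations from mean: 6.8750, 3.8750, 2.8750, 2.8750, -0.1250, -3.1250, -6.1250, -7.1250
Numerator Σ_{t=1}^{7}(y_t−ȳ)(y_{t+1}−ȳ) = 108.8594
Denominator Σ(y_t−ȳ)² = 176.8750
r_1 = 108.8594 / 176.8750 = 0.615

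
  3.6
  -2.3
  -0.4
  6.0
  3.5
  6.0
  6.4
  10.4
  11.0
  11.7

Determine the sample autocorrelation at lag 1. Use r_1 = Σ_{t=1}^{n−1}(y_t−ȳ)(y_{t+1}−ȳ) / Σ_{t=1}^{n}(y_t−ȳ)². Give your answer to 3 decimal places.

Mean ȳ = (3.6 − 2.3 − 0.4 + 6.0 + 3.5 + 6.0 + 6.4 + 10.4 + 11.0 + 11.7)/10 = 5.5900
Numerator Σ_{t=1}^{9}(y_t−ȳ)(y_{t+1}−ȳ) = 122.0979
Denominator Σ(y_t−ȳ)² = 197.1890
r_1 = 122.0979 / 197.1890 = 0.619

0.619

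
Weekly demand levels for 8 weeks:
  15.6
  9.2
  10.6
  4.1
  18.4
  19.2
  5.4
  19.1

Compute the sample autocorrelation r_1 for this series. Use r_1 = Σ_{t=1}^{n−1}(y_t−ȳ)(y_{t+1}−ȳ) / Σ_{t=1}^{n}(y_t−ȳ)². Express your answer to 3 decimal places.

-0.339

Mean ȳ = (15.6 + 9.2 + 10.6 + 4.1 + 18.4 + 19.2 + 5.4 + 19.1)/8 = 12.7000
Numerator Σ_{t=1}^{7}(y_t−ȳ)(y_{t+1}−ȳ) = -90.8800
Denominator Σ(y_t−ȳ)² = 268.0200
r_1 = -90.8800 / 268.0200 = -0.339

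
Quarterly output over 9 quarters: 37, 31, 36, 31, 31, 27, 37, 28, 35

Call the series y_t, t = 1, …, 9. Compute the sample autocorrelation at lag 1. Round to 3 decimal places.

-0.539

Mean ȳ = (37 + 31 + 36 + 31 + 31 + 27 + 37 + 28 + 35)/9 = 32.5556
Numerator Σ_{t=1}^{8}(y_t−ȳ)(y_{t+1}−ȳ) = -62.6420
Denominator Σ(y_t−ȳ)² = 116.2222
r_1 = -62.6420 / 116.2222 = -0.539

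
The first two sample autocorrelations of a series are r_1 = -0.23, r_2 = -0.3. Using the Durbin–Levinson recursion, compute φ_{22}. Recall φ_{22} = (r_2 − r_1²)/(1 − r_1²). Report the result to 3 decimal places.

-0.373

φ_{22} = (r_2 − r_1²) / (1 − r_1²)
r_1² = (-0.23)² = 0.0529
Numerator = -0.3 − 0.0529 = -0.3529; denominator = 1 − 0.0529 = 0.9471
φ_{22} = -0.3529 / 0.9471 = -0.373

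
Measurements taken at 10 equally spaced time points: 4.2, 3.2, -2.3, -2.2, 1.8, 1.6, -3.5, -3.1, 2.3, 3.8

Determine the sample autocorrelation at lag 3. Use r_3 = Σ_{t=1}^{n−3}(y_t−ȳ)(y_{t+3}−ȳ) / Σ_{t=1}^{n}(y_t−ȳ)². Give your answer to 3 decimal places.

Mean ȳ = (4.2 + 3.2 − 2.3 − 2.2 + 1.8 + 1.6 − 3.5 − 3.1 + 2.3 + 3.8)/10 = 0.5800
Numerator Σ_{t=1}^{7}(y_t−ȳ)(y_{t+3}−ȳ) = -14.3352
Denominator Σ(y_t−ȳ)² = 82.0360
r_3 = -14.3352 / 82.0360 = -0.175

-0.175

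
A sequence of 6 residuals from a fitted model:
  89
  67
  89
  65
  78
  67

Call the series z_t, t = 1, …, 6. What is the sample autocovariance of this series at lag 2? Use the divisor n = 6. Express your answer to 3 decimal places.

Mean z̄ = (89 + 67 + 89 + 65 + 78 + 67)/6 = 75.8333
Deviations: 13.1667, -8.8333, 13.1667, -10.8333, 2.1667, -8.8333
Σ_{t=1}^{4}(z_t−z̄)(z_{t+2}−z̄) = 393.2778
γ_2 = 393.2778 / 6 = 65.546

65.546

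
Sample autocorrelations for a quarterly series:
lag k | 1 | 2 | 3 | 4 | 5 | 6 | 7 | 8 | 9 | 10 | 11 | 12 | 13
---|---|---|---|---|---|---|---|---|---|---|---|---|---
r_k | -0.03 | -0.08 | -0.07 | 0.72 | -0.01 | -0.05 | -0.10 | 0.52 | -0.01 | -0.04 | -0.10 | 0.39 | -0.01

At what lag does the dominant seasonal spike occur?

The largest autocorrelation is r_4 = 0.72, with weaker echoes at lags 8 (0.52) and 12 (0.39); the remaining lags stay at or below -0.01.
The dominant spike at lag 4 indicates a seasonal period of 4.

4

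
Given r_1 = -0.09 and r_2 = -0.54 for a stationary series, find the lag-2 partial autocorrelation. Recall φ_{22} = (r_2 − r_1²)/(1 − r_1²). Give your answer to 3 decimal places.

φ_{22} = (r_2 − r_1²) / (1 − r_1²)
r_1² = (-0.09)² = 0.0081
Numerator = -0.54 − 0.0081 = -0.5481; denominator = 1 − 0.0081 = 0.9919
φ_{22} = -0.5481 / 0.9919 = -0.553

-0.553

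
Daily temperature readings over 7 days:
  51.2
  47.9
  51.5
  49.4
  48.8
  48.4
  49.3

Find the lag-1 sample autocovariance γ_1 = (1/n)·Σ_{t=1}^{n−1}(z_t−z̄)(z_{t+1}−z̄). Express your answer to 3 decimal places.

Mean z̄ = (51.2 + 47.9 + 51.5 + 49.4 + 48.8 + 48.4 + 49.3)/7 = 49.5000
Deviations: 1.7000, -1.6000, 2.0000, -0.1000, -0.7000, -1.1000, -0.2000
Σ_{t=1}^{6}(z_t−z̄)(z_{t+1}−z̄) = -5.0600
γ_1 = -5.0600 / 7 = -0.723

-0.723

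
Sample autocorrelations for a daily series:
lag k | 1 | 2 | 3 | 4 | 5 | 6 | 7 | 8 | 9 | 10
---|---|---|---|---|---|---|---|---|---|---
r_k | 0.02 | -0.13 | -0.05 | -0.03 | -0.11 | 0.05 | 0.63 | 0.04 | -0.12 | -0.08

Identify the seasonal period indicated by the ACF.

The largest autocorrelation is r_7 = 0.63; the remaining lags stay at or below 0.05.
The dominant spike at lag 7 indicates a seasonal period of 7.

7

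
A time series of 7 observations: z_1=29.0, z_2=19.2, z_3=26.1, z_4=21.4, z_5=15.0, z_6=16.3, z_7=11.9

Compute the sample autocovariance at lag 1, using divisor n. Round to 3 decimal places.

Mean z̄ = (29.0 + 19.2 + 26.1 + 21.4 + 15.0 + 16.3 + 11.9)/7 = 19.8429
Σ_{t=1}^{6}(z_t−z̄)(z_{t+1}−z̄) = 37.5910
γ_1 = 37.5910 / 7 = 5.370

5.370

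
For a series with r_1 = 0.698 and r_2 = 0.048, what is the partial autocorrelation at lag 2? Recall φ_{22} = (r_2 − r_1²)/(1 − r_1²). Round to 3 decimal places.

-0.856

φ_{22} = (r_2 − r_1²) / (1 − r_1²)
r_1² = (0.698)² = 0.487204
Numerator = 0.048 − 0.4872 = -0.4392; denominator = 1 − 0.4872 = 0.5128
φ_{22} = -0.4392 / 0.5128 = -0.856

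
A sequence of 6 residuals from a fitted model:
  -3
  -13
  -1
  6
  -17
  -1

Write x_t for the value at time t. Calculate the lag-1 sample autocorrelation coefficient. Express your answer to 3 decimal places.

Mean x̄ = (-3 − 13 − 1 + 6 − 17 − 1)/6 = -4.8333
Deviations from mean: 1.8333, -8.1667, 3.8333, 10.8333, -12.1667, 3.8333
Numerator Σ_{t=1}^{5}(x_t−x̄)(x_{t+1}−x̄) = -183.1944
Denominator Σ(x_t−x̄)² = 364.8333
r_1 = -183.1944 / 364.8333 = -0.502

-0.502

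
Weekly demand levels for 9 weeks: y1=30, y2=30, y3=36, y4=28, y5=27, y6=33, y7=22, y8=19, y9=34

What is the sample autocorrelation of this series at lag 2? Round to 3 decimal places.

Mean ȳ = (30 + 30 + 36 + 28 + 27 + 33 + 22 + 19 + 34)/9 = 28.7778
Numerator Σ_{t=1}^{7}(y_t−ȳ)(y_{t+2}−ȳ) = -72.8765
Denominator Σ(y_t−ȳ)² = 245.5556
r_2 = -72.8765 / 245.5556 = -0.297

-0.297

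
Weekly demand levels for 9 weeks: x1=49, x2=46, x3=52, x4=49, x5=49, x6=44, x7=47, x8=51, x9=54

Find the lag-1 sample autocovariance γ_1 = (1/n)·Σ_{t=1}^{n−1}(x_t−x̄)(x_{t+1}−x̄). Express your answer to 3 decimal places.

Mean x̄ = (49 + 46 + 52 + 49 + 49 + 44 + 47 + 51 + 54)/9 = 49.0000
Σ_{t=1}^{8}(x_t−x̄)(x_{t+1}−x̄) = 7.0000
γ_1 = 7.0000 / 9 = 0.778

0.778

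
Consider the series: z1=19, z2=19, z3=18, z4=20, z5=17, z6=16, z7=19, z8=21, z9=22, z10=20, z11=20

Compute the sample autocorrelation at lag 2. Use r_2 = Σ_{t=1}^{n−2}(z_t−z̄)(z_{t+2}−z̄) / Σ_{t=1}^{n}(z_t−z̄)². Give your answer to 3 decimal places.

-0.070

Mean z̄ = (19 + 19 + 18 + 20 + 17 + 16 + 19 + 21 + 22 + 20 + 20)/11 = 19.1818
Numerator Σ_{t=1}^{9}(z_t−z̄)(z_{t+2}−z̄) = -2.0661
Denominator Σ(z_t−z̄)² = 29.6364
r_2 = -2.0661 / 29.6364 = -0.070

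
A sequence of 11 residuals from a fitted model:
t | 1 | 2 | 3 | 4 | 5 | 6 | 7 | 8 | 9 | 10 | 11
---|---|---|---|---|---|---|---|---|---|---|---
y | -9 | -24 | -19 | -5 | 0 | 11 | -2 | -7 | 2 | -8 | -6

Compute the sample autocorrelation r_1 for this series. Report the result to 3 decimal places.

0.464

Mean ȳ = (-9 − 24 − 19 − 5 + 0 + 11 − 2 − 7 + 2 − 8 − 6)/11 = -6.0909
Numerator Σ_{t=1}^{10}(y_t−ȳ)(y_{t+1}−ȳ) = 423.1736
Denominator Σ(y_t−ȳ)² = 912.9091
r_1 = 423.1736 / 912.9091 = 0.464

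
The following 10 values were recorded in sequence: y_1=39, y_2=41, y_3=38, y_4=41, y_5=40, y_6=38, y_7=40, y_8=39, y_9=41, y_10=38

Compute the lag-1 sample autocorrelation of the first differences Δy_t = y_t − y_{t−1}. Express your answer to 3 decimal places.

-0.669

First differences Δy: 2, -3, 3, -1, -2, 2, -1, 2, -3
Mean of differences = -0.1111
Numerator Σ(Δy_t−Δȳ)(Δy_{t+1}−Δȳ) = -30.0123
Denominator Σ(Δy_t−Δȳ)² = 44.8889
r_1(Δy) = -30.0123 / 44.8889 = -0.669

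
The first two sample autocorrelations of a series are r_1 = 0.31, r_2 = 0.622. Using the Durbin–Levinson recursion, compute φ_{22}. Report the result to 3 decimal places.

0.582

φ_{22} = (r_2 − r_1²) / (1 − r_1²)
r_1² = (0.31)² = 0.0961
Numerator = 0.622 − 0.0961 = 0.5259; denominator = 1 − 0.0961 = 0.9039
φ_{22} = 0.5259 / 0.9039 = 0.582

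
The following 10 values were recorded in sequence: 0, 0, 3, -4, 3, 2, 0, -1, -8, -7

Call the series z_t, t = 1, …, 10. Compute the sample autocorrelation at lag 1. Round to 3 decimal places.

Mean z̄ = (0 + 0 + 3 − 4 + 3 + 2 + 0 − 1 − 8 − 7)/10 = -1.2000
Numerator Σ_{t=1}^{9}(z_t−z̄)(z_{t+1}−z̄) = 38.5600
Denominator Σ(z_t−z̄)² = 137.6000
r_1 = 38.5600 / 137.6000 = 0.280

0.280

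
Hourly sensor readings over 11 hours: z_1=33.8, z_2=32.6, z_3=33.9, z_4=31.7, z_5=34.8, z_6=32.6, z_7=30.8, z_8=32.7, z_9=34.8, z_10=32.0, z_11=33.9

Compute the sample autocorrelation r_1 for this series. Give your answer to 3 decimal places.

-0.394

Mean z̄ = (33.8 + 32.6 + 33.9 + 31.7 + 34.8 + 32.6 + 30.8 + 32.7 + 34.8 + 32.0 + 33.9)/11 = 33.0545
Numerator Σ_{t=1}^{10}(z_t−z̄)(z_{t+1}−z̄) = -6.5530
Denominator Σ(z_t−z̄)² = 16.6473
r_1 = -6.5530 / 16.6473 = -0.394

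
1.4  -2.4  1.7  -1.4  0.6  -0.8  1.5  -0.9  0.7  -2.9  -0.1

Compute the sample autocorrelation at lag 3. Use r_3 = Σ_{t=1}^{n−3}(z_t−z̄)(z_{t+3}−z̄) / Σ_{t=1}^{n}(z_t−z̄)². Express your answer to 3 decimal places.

Mean z̄ = (1.4 − 2.4 + 1.7 − 1.4 + 0.6 − 0.8 + 1.5 − 0.9 + 0.7 − 2.9 − 0.1)/11 = -0.2364
Numerator Σ_{t=1}^{8}(z_t−z̄)(z_{t+3}−z̄) = -12.6240
Denominator Σ(z_t−z̄)² = 24.9255
r_3 = -12.6240 / 24.9255 = -0.506

-0.506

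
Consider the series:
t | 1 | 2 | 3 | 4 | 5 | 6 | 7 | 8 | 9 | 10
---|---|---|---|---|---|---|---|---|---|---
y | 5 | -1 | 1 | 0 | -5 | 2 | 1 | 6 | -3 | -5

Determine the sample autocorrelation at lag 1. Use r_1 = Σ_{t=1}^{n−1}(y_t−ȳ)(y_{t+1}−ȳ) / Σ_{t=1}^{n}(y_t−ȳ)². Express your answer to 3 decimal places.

Mean ȳ = (5 − 1 + 1 + 0 − 5 + 2 + 1 + 6 − 3 − 5)/10 = 0.1000
Numerator Σ_{t=1}^{9}(y_t−ȳ)(y_{t+1}−ȳ) = -11.1100
Denominator Σ(y_t−ȳ)² = 126.9000
r_1 = -11.1100 / 126.9000 = -0.088

-0.088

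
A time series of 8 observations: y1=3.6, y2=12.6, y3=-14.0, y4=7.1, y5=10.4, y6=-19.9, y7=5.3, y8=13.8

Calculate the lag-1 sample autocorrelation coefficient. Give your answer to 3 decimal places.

-0.369

Mean ȳ = (3.6 + 12.6 − 14.0 + 7.1 + 10.4 − 19.9 + 5.3 + 13.8)/8 = 2.3625
Deviations from mean: 1.2375, 10.2375, -16.3625, 4.7375, 8.0375, -22.2625, 2.9375, 11.4375
Numerator Σ_{t=1}^{7}(y_t−ȳ)(y_{t+1}−ȳ) = -405.0152
Denominator Σ(y_t−ȳ)² = 1096.1788
r_1 = -405.0152 / 1096.1788 = -0.369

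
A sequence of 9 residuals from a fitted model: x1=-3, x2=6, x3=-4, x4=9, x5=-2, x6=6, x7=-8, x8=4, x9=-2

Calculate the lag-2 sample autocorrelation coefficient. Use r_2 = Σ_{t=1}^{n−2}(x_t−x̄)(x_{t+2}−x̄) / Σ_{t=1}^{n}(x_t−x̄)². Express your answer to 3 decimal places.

0.696

Mean x̄ = (-3 + 6 − 4 + 9 − 2 + 6 − 8 + 4 − 2)/9 = 0.6667
Σ(x_t−x̄)(x_{t+2}−x̄) = (17.1111) + (44.4444) + (12.4444) + (44.4444) + (23.1111) + (17.7778) + (23.1111) = 182.4444
Denominator Σ(x_t−x̄)² = 262.0000
r_2 = 182.4444 / 262.0000 = 0.696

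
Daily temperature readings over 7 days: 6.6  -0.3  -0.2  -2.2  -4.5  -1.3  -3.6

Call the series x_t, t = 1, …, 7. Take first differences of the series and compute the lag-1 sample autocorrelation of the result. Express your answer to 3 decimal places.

First differences Δx: -6.9, 0.1, -2.0, -2.3, 3.2, -2.3
Mean of differences = -1.7000
Numerator Σ(Δx_t−Δx̄)(Δx_{t+1}−Δx̄) = -15.6000
Denominator Σ(Δx_t−Δx̄)² = 55.1000
r_1(Δx) = -15.6000 / 55.1000 = -0.283

-0.283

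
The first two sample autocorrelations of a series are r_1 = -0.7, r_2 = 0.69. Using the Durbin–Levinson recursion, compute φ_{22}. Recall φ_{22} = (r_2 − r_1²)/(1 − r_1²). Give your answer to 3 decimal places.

0.392

φ_{22} = (r_2 − r_1²) / (1 − r_1²)
r_1² = (-0.7)² = 0.49
Numerator = 0.69 − 0.4900 = 0.2000; denominator = 1 − 0.4900 = 0.5100
φ_{22} = 0.2000 / 0.5100 = 0.392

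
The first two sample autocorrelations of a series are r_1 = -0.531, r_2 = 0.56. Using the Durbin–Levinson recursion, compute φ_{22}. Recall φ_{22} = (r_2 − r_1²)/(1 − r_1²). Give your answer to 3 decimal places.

φ_{22} = (r_2 − r_1²) / (1 − r_1²)
r_1² = (-0.531)² = 0.281961
Numerator = 0.56 − 0.2820 = 0.2780; denominator = 1 − 0.2820 = 0.7180
φ_{22} = 0.2780 / 0.7180 = 0.387

0.387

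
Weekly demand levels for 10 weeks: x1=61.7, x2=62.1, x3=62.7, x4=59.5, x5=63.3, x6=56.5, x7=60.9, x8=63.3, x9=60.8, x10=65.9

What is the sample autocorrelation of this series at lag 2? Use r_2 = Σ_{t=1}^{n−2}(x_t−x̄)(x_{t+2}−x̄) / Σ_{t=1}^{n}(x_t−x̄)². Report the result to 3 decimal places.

Mean x̄ = (61.7 + 62.1 + 62.7 + 59.5 + 63.3 + 56.5 + 60.9 + 63.3 + 60.8 + 65.9)/10 = 61.6700
Numerator Σ_{t=1}^{8}(x_t−x̄)(x_{t+2}−x̄) = 9.8782
Denominator Σ(x_t−x̄)² = 57.2410
r_2 = 9.8782 / 57.2410 = 0.173

0.173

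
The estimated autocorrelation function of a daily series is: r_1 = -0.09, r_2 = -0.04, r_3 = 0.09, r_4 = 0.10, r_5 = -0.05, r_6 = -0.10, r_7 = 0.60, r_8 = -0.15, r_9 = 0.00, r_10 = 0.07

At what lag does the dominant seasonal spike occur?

The largest autocorrelation is r_7 = 0.60; the remaining lags stay at or below 0.10.
The dominant spike at lag 7 indicates a seasonal period of 7.

7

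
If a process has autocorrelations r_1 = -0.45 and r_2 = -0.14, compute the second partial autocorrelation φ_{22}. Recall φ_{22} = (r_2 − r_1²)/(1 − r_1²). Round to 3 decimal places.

-0.429

φ_{22} = (r_2 − r_1²) / (1 − r_1²)
r_1² = (-0.45)² = 0.2025
Numerator = -0.14 − 0.2025 = -0.3425; denominator = 1 − 0.2025 = 0.7975
φ_{22} = -0.3425 / 0.7975 = -0.429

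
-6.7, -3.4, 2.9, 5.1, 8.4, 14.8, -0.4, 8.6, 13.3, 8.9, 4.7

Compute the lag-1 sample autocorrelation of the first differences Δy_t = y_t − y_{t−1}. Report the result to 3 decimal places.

First differences Δy: 3.3, 6.3, 2.2, 3.3, 6.4, -15.2, 9.0, 4.7, -4.4, -4.2
Mean of differences = 1.1400
Numerator Σ(Δy_t−Δȳ)(Δy_{t+1}−Δȳ) = -146.2716
Denominator Σ(Δy_t−Δȳ)² = 465.4040
r_1(Δy) = -146.2716 / 465.4040 = -0.314

-0.314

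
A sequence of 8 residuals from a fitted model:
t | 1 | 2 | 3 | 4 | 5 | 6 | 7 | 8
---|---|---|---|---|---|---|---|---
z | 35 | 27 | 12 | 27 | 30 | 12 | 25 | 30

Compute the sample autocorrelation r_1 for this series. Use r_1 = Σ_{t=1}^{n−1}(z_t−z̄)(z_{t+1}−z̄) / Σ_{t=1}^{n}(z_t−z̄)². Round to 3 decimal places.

Mean z̄ = (35 + 27 + 12 + 27 + 30 + 12 + 25 + 30)/8 = 24.7500
Σ(z_t−z̄)(z_{t+1}−z̄) = (23.0625) + (-28.6875) + (-28.6875) + (11.8125) + (-66.9375) + (-3.1875) + (1.3125) = -91.3125
Denominator Σ(z_t−z̄)² = 495.5000
r_1 = -91.3125 / 495.5000 = -0.184

-0.184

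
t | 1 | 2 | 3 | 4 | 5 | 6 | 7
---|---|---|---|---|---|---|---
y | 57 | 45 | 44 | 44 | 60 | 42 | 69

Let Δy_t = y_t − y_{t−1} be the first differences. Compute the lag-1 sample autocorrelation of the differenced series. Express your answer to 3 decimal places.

-0.531

First differences Δy: -12, -1, 0, 16, -18, 27
Mean of differences = 2.0000
Numerator Σ(Δy_t−Δȳ)(Δy_{t+1}−Δȳ) = -760.0000
Denominator Σ(Δy_t−Δȳ)² = 1430.0000
r_1(Δy) = -760.0000 / 1430.0000 = -0.531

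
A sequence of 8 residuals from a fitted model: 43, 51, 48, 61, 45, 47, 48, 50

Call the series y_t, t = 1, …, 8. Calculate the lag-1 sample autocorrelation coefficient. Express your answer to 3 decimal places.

-0.318

Mean ȳ = (43 + 51 + 48 + 61 + 45 + 47 + 48 + 50)/8 = 49.1250
Deviations from mean: -6.1250, 1.8750, -1.1250, 11.8750, -4.1250, -2.1250, -1.1250, 0.8750
Σ(y_t−ȳ)(y_{t+1}−ȳ) = (-11.4844) + (-2.1094) + (-13.3594) + (-48.9844) + (8.7656) + (2.3906) + (-0.9844) = -65.7656
Denominator Σ(y_t−ȳ)² = 206.8750
r_1 = -65.7656 / 206.8750 = -0.318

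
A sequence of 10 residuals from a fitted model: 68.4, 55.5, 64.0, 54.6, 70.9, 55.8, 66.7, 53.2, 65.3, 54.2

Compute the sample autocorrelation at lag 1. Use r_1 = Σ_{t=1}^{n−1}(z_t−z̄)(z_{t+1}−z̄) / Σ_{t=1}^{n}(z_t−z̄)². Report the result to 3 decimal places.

Mean z̄ = (68.4 + 55.5 + 64.0 + 54.6 + 70.9 + 55.8 + 66.7 + 53.2 + 65.3 + 54.2)/10 = 60.8600
Numerator Σ_{t=1}^{9}(z_t−z̄)(z_{t+1}−z̄) = -328.4196
Denominator Σ(z_t−z̄)² = 417.8840
r_1 = -328.4196 / 417.8840 = -0.786

-0.786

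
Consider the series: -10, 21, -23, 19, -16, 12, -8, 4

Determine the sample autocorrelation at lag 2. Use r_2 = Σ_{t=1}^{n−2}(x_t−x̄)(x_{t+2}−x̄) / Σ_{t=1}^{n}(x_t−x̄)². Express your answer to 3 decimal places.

0.733

Mean x̄ = (-10 + 21 − 23 + 19 − 16 + 12 − 8 + 4)/8 = -0.1250
Deviations from mean: -9.8750, 21.1250, -22.8750, 19.1250, -15.8750, 12.1250, -7.8750, 4.1250
Σ(x_t−x̄)(x_{t+2}−x̄) = (225.8906) + (404.0156) + (363.1406) + (231.8906) + (125.0156) + (50.0156) = 1399.9688
Denominator Σ(x_t−x̄)² = 1910.8750
r_2 = 1399.9688 / 1910.8750 = 0.733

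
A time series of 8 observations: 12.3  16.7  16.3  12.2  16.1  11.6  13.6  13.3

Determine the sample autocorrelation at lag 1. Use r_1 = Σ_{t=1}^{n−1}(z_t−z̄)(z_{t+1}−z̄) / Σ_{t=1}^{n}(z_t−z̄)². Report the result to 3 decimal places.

Mean z̄ = (12.3 + 16.7 + 16.3 + 12.2 + 16.1 + 11.6 + 13.6 + 13.3)/8 = 14.0125
Σ(z_t−z̄)(z_{t+1}−z̄) = (-4.6023) + (6.1477) + (-4.1461) + (-3.7836) + (-5.0361) + (0.9952) + (0.2939) = -10.1314
Denominator Σ(z_t−z̄)² = 29.5288
r_1 = -10.1314 / 29.5288 = -0.343

-0.343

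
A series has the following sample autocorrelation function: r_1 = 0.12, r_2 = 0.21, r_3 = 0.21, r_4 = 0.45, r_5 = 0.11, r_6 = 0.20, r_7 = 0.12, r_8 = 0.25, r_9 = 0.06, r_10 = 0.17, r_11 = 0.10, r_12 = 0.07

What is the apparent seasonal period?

4

The largest autocorrelation is r_4 = 0.45, with a weaker echo at lag 8 (0.25); the remaining lags stay at or below 0.21.
The dominant spike at lag 4 indicates a seasonal period of 4.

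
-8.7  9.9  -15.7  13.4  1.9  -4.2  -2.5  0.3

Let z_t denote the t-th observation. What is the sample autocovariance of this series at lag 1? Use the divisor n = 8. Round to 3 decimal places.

-52.905

Mean z̄ = (-8.7 + 9.9 − 15.7 + 13.4 + 1.9 − 4.2 − 2.5 + 0.3)/8 = -0.7000
Deviations: -8.0000, 10.6000, -15.0000, 14.1000, 2.6000, -3.5000, -1.8000, 1.0000
Σ_{t=1}^{7}(z_t−z̄)(z_{t+1}−z̄) = -423.2400
γ_1 = -423.2400 / 8 = -52.905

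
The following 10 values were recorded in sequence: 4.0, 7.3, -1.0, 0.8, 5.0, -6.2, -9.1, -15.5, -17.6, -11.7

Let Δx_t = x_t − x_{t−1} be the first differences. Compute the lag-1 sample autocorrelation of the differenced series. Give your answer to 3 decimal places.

-0.265

First differences Δx: 3.3, -8.3, 1.8, 4.2, -11.2, -2.9, -6.4, -2.1, 5.9
Mean of differences = -1.7444
Numerator Σ(Δx_t−Δx̄)(Δx_{t+1}−Δx̄) = -76.1998
Denominator Σ(Δx_t−Δx̄)² = 287.3022
r_1(Δx) = -76.1998 / 287.3022 = -0.265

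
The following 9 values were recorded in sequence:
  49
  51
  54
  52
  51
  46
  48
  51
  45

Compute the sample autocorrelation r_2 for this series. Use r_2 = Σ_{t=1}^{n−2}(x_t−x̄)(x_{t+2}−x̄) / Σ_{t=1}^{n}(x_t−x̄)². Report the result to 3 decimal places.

Mean x̄ = (49 + 51 + 54 + 52 + 51 + 46 + 48 + 51 + 45)/9 = 49.6667
Numerator Σ_{t=1}^{7}(x_t−x̄)(x_{t+2}−x̄) = -1.8889
Denominator Σ(x_t−x̄)² = 68.0000
r_2 = -1.8889 / 68.0000 = -0.028

-0.028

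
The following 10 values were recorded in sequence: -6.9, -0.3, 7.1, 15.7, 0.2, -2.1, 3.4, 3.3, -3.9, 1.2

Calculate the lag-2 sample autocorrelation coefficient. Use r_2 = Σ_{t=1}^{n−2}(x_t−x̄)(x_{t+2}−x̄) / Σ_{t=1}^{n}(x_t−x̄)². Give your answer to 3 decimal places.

Mean x̄ = (-6.9 − 0.3 + 7.1 + 15.7 + 0.2 − 2.1 + 3.4 + 3.3 − 3.9 + 1.2)/10 = 1.7700
Numerator Σ_{t=1}^{8}(x_t−x̄)(x_{t+2}−x̄) = -155.9178
Denominator Σ(x_t−x̄)² = 356.8210
r_2 = -155.9178 / 356.8210 = -0.437

-0.437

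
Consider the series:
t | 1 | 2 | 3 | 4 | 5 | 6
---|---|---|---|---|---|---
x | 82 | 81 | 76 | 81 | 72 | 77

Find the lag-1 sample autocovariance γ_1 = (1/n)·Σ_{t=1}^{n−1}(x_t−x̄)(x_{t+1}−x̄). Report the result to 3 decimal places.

-1.949

Mean x̄ = (82 + 81 + 76 + 81 + 72 + 77)/6 = 78.1667
Σ_{t=1}^{5}(x_t−x̄)(x_{t+1}−x̄) = -11.6944
γ_1 = -11.6944 / 6 = -1.949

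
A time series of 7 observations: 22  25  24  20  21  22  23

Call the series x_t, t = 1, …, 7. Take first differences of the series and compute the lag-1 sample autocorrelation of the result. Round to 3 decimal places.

-0.018

First differences Δx: 3, -1, -4, 1, 1, 1
Mean of differences = 0.1667
Numerator Σ(Δx_t−Δx̄)(Δx_{t+1}−Δx̄) = -0.5278
Denominator Σ(Δx_t−Δx̄)² = 28.8333
r_1(Δx) = -0.5278 / 28.8333 = -0.018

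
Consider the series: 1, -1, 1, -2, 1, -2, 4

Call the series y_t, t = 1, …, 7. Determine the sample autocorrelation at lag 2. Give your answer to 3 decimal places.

Mean ȳ = (1 − 1 + 1 − 2 + 1 − 2 + 4)/7 = 0.2857
Numerator Σ_{t=1}^{5}(y_t−ȳ)(y_{t+2}−ȳ) = 11.8367
Denominator Σ(y_t−ȳ)² = 27.4286
r_2 = 11.8367 / 27.4286 = 0.432

0.432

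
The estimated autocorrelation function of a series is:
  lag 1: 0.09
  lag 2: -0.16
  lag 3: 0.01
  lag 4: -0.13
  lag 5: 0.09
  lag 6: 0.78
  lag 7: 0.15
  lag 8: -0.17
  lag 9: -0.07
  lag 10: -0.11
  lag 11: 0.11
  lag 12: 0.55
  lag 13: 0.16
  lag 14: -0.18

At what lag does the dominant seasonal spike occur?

6

The largest autocorrelation is r_6 = 0.78, with a weaker echo at lag 12 (0.55); the remaining lags stay at or below 0.16.
The dominant spike at lag 6 indicates a seasonal period of 6.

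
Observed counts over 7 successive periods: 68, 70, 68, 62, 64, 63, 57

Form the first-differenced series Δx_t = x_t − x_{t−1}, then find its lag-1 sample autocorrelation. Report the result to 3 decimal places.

First differences Δx: 2, -2, -6, 2, -1, -6
Mean of differences = -1.8333
Numerator Σ(Δx_t−Δx̄)(Δx_{t+1}−Δx̄) = -16.1944
Denominator Σ(Δx_t−Δx̄)² = 64.8333
r_1(Δx) = -16.1944 / 64.8333 = -0.250

-0.250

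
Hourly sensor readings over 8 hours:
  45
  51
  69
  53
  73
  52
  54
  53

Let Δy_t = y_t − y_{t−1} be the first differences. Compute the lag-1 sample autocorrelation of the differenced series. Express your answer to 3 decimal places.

First differences Δy: 6, 18, -16, 20, -21, 2, -1
Mean of differences = 1.1429
Numerator Σ(Δy_t−Δȳ)(Δy_{t+1}−Δȳ) = -968.7347
Denominator Σ(Δy_t−Δȳ)² = 1452.8571
r_1(Δy) = -968.7347 / 1452.8571 = -0.667

-0.667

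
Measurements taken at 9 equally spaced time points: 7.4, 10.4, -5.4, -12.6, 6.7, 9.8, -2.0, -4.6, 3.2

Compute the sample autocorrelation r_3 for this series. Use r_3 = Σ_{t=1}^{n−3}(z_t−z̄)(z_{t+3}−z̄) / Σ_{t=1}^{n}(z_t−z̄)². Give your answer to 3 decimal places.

Mean z̄ = (7.4 + 10.4 − 5.4 − 12.6 + 6.7 + 9.8 − 2.0 − 4.6 + 3.2)/9 = 1.4333
Σ(z_t−z̄)(z_{t+3}−z̄) = (-83.7322) + (47.2244) + (-57.1722) + (48.1811) + (-31.7756) + (14.7811) = -62.4933
Denominator Σ(z_t−z̄)² = 508.6800
r_3 = -62.4933 / 508.6800 = -0.123

-0.123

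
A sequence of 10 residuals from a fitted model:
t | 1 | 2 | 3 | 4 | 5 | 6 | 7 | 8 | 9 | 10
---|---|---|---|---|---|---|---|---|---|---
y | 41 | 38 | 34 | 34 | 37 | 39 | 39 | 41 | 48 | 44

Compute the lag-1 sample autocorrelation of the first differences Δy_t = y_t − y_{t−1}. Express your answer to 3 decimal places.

First differences Δy: -3, -4, 0, 3, 2, 0, 2, 7, -4
Mean of differences = 0.3333
Numerator Σ(Δy_t−Δȳ)(Δy_{t+1}−Δȳ) = 0.5556
Denominator Σ(Δy_t−Δȳ)² = 106.0000
r_1(Δy) = 0.5556 / 106.0000 = 0.005

0.005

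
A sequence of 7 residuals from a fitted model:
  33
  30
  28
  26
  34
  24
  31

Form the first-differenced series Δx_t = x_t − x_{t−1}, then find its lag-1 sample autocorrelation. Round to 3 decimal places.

First differences Δx: -3, -2, -2, 8, -10, 7
Mean of differences = -0.3333
Numerator Σ(Δx_t−Δx̄)(Δx_{t+1}−Δx̄) = -158.1111
Denominator Σ(Δx_t−Δx̄)² = 229.3333
r_1(Δx) = -158.1111 / 229.3333 = -0.689

-0.689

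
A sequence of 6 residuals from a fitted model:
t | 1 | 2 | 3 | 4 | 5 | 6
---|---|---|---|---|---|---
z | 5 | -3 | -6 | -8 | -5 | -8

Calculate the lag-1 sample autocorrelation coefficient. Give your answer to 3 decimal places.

0.185

Mean z̄ = (5 − 3 − 6 − 8 − 5 − 8)/6 = -4.1667
Numerator Σ_{t=1}^{5}(z_t−z̄)(z_{t+1}−z̄) = 21.9722
Denominator Σ(z_t−z̄)² = 118.8333
r_1 = 21.9722 / 118.8333 = 0.185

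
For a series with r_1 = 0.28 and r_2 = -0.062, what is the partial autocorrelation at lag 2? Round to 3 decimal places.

-0.152

φ_{22} = (r_2 − r_1²) / (1 − r_1²)
r_1² = (0.28)² = 0.0784
Numerator = -0.062 − 0.0784 = -0.1404; denominator = 1 − 0.0784 = 0.9216
φ_{22} = -0.1404 / 0.9216 = -0.152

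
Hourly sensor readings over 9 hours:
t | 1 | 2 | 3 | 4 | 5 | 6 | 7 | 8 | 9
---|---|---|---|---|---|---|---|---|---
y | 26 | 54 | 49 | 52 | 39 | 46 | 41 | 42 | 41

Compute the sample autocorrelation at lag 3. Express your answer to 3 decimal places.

-0.361

Mean ȳ = (26 + 54 + 49 + 52 + 39 + 46 + 41 + 42 + 41)/9 = 43.3333
Numerator Σ_{t=1}^{6}(y_t−ȳ)(y_{t+3}−ȳ) = -202.0000
Denominator Σ(y_t−ȳ)² = 560.0000
r_3 = -202.0000 / 560.0000 = -0.361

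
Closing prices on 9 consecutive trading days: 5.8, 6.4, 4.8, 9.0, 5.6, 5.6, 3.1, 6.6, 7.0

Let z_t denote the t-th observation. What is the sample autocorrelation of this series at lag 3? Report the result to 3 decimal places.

-0.463

Mean z̄ = (5.8 + 6.4 + 4.8 + 9.0 + 5.6 + 5.6 + 3.1 + 6.6 + 7.0)/9 = 5.9889
Σ(z_t−z̄)(z_{t+3}−z̄) = (-0.5688) + (-0.1599) + (0.4623) + (-8.6988) + (-0.2377) + (-0.3932) = -9.5959
Denominator Σ(z_t−z̄)² = 20.7289
r_3 = -9.5959 / 20.7289 = -0.463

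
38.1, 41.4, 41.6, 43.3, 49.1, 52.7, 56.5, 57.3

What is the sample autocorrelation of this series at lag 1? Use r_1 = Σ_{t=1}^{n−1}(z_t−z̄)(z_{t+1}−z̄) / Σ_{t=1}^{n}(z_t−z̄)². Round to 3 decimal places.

Mean z̄ = (38.1 + 41.4 + 41.6 + 43.3 + 49.1 + 52.7 + 56.5 + 57.3)/8 = 47.5000
Deviations from mean: -9.4000, -6.1000, -5.9000, -4.2000, 1.6000, 5.2000, 9.0000, 9.8000
Numerator Σ_{t=1}^{7}(z_t−z̄)(z_{t+1}−z̄) = 254.7100
Denominator Σ(z_t−z̄)² = 384.6600
r_1 = 254.7100 / 384.6600 = 0.662

0.662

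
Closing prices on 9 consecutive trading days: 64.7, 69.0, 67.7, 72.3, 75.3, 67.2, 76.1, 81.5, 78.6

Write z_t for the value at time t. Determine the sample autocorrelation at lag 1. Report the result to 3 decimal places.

0.372

Mean z̄ = (64.7 + 69.0 + 67.7 + 72.3 + 75.3 + 67.2 + 76.1 + 81.5 + 78.6)/9 = 72.4889
Numerator Σ_{t=1}^{8}(z_t−z̄)(z_{t+1}−z̄) = 97.8977
Denominator Σ(z_t−z̄)² = 263.2689
r_1 = 97.8977 / 263.2689 = 0.372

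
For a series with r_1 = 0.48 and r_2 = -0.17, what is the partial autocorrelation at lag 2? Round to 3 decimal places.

-0.520

φ_{22} = (r_2 − r_1²) / (1 − r_1²)
r_1² = (0.48)² = 0.2304
Numerator = -0.17 − 0.2304 = -0.4004; denominator = 1 − 0.2304 = 0.7696
φ_{22} = -0.4004 / 0.7696 = -0.520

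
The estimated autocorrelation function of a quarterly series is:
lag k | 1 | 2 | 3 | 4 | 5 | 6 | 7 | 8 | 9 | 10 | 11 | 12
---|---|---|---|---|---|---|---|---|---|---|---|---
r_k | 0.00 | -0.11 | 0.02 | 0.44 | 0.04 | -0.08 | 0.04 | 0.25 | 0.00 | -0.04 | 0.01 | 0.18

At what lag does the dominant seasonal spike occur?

4

The largest autocorrelation is r_4 = 0.44, with weaker echoes at lags 8 (0.25) and 12 (0.18); the remaining lags stay at or below 0.04.
The dominant spike at lag 4 indicates a seasonal period of 4.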